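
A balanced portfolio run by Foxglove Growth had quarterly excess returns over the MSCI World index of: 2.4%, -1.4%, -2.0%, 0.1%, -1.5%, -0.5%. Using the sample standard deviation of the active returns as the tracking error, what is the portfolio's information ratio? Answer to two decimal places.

-0.30

r̄ = (2.4 − 1.4 − 2 + 0.1 − 1.5 − 0.5) / 6 = -0.4833%
Σ(r − r̄)² = (2.4 − (-0.4833))² + (-1.4 − (-0.4833))² + (-2 − (-0.4833))² + … = 12.8283
σ = √[12.8283 / 5] = 1.6018%
IR = r̄ / tracking error = -0.4833 / 1.6018 = -0.3017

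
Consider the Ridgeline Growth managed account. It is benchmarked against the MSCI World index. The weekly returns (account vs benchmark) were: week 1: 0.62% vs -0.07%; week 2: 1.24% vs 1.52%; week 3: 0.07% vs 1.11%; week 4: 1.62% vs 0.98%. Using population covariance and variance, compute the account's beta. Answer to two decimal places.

r̄p = 0.8875%,  r̄m = 0.8850%
Cov = Σ(rp − r̄p)(rm − r̄m) / 4 = 0.0912
Var(rm) = Σ(rm − r̄m)² / 4 = 0.3437
β = Cov / Var = 0.0912 / 0.3437 = 0.2653

0.27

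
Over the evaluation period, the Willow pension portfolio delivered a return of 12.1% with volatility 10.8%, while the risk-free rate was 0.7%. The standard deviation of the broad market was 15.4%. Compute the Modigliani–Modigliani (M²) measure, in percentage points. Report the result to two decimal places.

16.96

Sharpe = (Rp − Rf) / σp = (12.1% − 0.7%) / 10.8% = 1.0556
M² = Rf + Sharpe × σm = 0.7% + 1.0556 × 15.4% = 16.9562%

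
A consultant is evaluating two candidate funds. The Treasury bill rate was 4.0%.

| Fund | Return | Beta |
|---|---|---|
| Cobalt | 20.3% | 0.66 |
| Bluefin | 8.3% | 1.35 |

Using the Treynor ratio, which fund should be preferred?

Cobalt: Treynor = (20.3% − 4.0%) / 0.66 = 24.697
Bluefin: Treynor = (8.3% − 4.0%) / 1.35 = 3.185
Highest: Cobalt (24.697).

Cobalt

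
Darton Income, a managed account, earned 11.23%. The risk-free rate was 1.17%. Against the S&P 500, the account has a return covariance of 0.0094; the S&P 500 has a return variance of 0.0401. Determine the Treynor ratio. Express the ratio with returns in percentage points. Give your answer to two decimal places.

42.92

β = Cov / Var = 0.0094 / 0.0401 = 0.2344
Treynor = (Rp − Rf) / β = (11.23% − 1.17%) / 0.2344 = 10.06 / 0.2344 = 42.9181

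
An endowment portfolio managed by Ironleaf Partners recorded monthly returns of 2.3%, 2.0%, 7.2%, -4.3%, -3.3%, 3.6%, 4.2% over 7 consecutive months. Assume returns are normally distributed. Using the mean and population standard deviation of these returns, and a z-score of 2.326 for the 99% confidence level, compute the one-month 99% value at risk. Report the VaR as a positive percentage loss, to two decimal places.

7.19

Mean return r̄ = 11.70 / 7 = 1.6714%
Σ(r − r̄)² = (2.3 − 1.6714)² + (2 − 1.6714)² + … = 101.5543
population σ = √(101.5543 / 7) = √14.5078 = 3.8089%
VaR = −(r̄ − z·σ) = −(1.6714 − 2.326 × 3.8089) = −(-7.1881) = 7.1881%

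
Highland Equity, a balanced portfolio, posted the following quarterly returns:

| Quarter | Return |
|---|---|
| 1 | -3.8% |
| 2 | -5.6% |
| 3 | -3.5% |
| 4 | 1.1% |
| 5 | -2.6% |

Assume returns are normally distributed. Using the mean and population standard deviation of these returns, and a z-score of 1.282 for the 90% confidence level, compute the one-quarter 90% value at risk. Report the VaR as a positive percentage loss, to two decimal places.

r̄ = (-3.8 − 5.6 − 3.5 + 1.1 − 2.6) / 5 = -2.8800%
Σ(r − r̄)² = (-3.8 − (-2.8800))² + (-5.6 − (-2.8800))² + (-3.5 − (-2.8800))² + … = 24.5480
population σ = √(24.5480 / 5) = √4.9096 = 2.2158%
VaR = −(r̄ − z·σ) = −(-2.8800 − 1.282 × 2.2158) = −(-5.7207) = 5.7207%

5.72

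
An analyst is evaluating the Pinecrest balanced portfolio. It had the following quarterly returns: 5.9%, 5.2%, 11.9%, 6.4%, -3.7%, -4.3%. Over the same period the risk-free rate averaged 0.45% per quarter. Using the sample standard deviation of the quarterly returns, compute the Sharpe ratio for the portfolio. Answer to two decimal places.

r̄ = (5.9 + 5.2 + 11.9 + 6.4 − 3.7 − 4.3) / 6 = 3.5667%
Sample σ = √[Σ(r − r̄)² / 5] = √[200.2733 / 5] = √40.0547 = 6.3289%
Sharpe = (r̄ − rf) / σ = (3.5667 − 0.45) / 6.3289 = 3.1167 / 6.3289 = 0.4925

0.49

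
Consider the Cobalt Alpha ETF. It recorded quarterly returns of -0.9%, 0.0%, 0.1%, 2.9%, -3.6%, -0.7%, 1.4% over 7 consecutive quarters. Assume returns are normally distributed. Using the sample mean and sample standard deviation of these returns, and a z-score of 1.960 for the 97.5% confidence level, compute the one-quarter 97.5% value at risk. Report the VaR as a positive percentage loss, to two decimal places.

4.08

r̄ = (-0.9 + 0 + 0.1 + 2.9 − 3.6 − 0.7 + 1.4) / 7 = -0.1143%
Σ(r − r̄)² = (-0.9 − (-0.1143))² + (0 − (-0.1143))² + (0.1 − (-0.1143))² + … = 24.5486
σ = √[24.5486 / 6] = 2.0227%
VaR = −(r̄ − z·σ) = −(-0.1143 − 1.960 × 2.0227) = −(-4.0788) = 4.0788%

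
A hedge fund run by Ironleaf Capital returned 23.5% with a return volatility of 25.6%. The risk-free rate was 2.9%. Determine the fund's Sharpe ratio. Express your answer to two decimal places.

Sharpe = (Rp − Rf) / σp = (23.5% − 2.9%) / 25.6% = 20.60% / 25.6% = 0.8047

0.80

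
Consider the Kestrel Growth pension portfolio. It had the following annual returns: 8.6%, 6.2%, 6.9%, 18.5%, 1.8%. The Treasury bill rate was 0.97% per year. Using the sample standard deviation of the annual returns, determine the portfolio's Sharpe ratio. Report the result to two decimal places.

1.20

Mean return μ = 42.00 / 5 = 8.4000%
Sample σ = √[Σ(r − μ)² / 4] = √[152.7000 / 4] = √38.1750 = 6.1786%
Sharpe = (μ − rf) / σ = (8.4000 − 0.97) / 6.1786 = 7.4300 / 6.1786 = 1.2025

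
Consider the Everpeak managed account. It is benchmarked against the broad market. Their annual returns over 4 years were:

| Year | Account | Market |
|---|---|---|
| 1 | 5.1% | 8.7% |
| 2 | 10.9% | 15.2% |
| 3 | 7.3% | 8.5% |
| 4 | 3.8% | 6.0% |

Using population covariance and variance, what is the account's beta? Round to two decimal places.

r̄p = 6.7750%,  r̄m = 9.6000%
Cov = Σ(rp − r̄p)(rm − r̄m) / 4 = 8.6850
Var(rm) = Σ(rm − r̄m)² / 4 = 11.5850
β = Cov / Var = 8.6850 / 11.5850 = 0.7497

0.75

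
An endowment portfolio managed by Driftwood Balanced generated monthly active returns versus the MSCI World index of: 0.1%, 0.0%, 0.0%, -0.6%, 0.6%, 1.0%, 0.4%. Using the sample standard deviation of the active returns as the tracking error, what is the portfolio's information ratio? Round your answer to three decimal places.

r̄ = (0.1 + 0 + 0 − 0.6 + 0.6 + 1 + 0.4) / 7 = 1.50 / 7 = 0.2143%
Σ(r − r̄)² = 1.5686; sample σ = √(1.5686/6) = 0.5113%
IR = r̄ / tracking error = 0.2143 / 0.5113 = 0.4191

0.419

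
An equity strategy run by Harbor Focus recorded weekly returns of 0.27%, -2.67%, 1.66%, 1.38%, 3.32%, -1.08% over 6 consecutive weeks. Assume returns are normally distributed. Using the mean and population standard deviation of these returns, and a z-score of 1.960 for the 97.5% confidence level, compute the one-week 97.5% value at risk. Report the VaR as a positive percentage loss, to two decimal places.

r̄ = (0.27 − 2.67 + 1.66 + 1.38 + 3.32 − 1.08) / 6 = 0.4800%
Population std dev = √[22.6682 / 6] = 1.9437%
VaR = −(r̄ − z·σ) = −(0.4800 − 1.960 × 1.9437) = −(-3.3297) = 3.3297%

3.33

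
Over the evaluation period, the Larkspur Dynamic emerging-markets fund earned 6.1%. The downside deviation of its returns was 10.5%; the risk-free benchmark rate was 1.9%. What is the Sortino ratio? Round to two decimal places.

Sortino = (Rp − Rf) / σd = (6.1% − 1.9%) / 10.5% = 4.20% / 10.5% = 0.4000

0.40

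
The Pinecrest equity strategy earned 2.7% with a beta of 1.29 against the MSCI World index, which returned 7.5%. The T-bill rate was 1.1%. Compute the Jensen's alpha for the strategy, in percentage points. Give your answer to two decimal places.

CAPM expected return = Rf + β(Rm − Rf) = 1.1% + 1.29 × (7.5% − 1.1%) = 1.1 + 1.29 × 6.40 = 9.3560%
Jensen's α = Rp − E[R] = 2.7% − 9.3560% = -6.6560

-6.66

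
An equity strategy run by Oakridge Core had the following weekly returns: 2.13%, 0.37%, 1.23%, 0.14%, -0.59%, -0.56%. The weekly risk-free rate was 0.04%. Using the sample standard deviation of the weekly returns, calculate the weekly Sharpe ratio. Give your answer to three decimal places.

Mean return r̄ = 2.720 / 6 = 0.4533%
Sample std dev = √[5.6349 / 5] = 1.0616%
Sharpe = (r̄ − rf) / σ = (0.4533 − 0.04) / 1.0616 = 0.4133 / 1.0616 = 0.3893

0.389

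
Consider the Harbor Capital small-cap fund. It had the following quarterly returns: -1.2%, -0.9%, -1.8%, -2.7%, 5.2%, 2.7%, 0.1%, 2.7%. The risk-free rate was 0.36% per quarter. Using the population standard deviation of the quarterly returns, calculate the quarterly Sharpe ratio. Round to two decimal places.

Mean return r̄ = 4.10 / 8 = 0.5125%
Population σ = √[Σ(r − r̄)² / 8] = √[52.3088 / 8] = √6.5386 = 2.5571%
Sharpe = (r̄ − rf) / σ = (0.5125 − 0.36) / 2.5571 = 0.1525 / 2.5571 = 0.0596

0.06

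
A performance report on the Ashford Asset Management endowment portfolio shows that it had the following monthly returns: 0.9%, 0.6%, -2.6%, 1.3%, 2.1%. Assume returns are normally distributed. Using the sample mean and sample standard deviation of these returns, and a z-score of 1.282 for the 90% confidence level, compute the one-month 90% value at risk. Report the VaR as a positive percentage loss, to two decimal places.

1.85

Mean return r̄ = 2.30 / 5 = 0.4600%
Σ(r − r̄)² = 12.9720; sample σ = √(12.9720/4) = 1.8008%
VaR = −(r̄ − z·σ) = −(0.4600 − 1.282 × 1.8008) = −(-1.8486) = 1.8486%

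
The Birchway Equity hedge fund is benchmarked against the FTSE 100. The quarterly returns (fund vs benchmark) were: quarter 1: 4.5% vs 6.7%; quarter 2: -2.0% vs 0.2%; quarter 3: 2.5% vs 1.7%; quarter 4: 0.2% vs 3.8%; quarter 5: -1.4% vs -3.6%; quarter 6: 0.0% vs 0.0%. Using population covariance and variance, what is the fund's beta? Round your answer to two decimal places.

r̄p = 0.6333%,  r̄m = 1.4667%
Cov = Σ(rp − r̄p)(rm − r̄m) / 6 = 5.7044
Var(rm) = Σ(rm − r̄m)² / 6 = 10.3856
β = Cov / Var = 5.7044 / 10.3856 = 0.5493

0.55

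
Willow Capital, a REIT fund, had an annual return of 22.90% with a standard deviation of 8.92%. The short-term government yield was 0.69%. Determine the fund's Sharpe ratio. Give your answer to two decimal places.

2.49

Sharpe = (Rp − Rf) / σp = (22.90% − 0.69%) / 8.92% = 22.21% / 8.92% = 2.4899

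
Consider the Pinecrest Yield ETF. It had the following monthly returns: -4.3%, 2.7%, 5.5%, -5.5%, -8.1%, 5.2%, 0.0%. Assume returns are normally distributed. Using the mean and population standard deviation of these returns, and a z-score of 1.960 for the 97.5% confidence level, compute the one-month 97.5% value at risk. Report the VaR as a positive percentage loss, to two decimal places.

Mean return μ = -4.50 / 7 = -0.6429%
Population σ = √[Σ(r − μ)² / 7] = √[176.0371 / 7] = √25.1482 = 5.0148%
VaR = −(μ − z·σ) = −(-0.6429 − 1.960 × 5.0148) = −(-10.4719) = 10.4719%

10.47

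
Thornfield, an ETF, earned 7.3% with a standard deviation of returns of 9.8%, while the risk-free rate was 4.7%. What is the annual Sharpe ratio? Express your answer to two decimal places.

Sharpe = (Rp − Rf) / σp = (7.3% − 4.7%) / 9.8% = 2.60% / 9.8% = 0.2653

0.27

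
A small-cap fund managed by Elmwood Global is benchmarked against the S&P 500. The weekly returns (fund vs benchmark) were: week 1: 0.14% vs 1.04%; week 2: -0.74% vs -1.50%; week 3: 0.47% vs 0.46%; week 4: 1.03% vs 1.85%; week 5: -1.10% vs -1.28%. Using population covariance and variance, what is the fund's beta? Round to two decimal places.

r̄p = -0.0400%,  r̄m = 0.1140%
Cov = Σ(rp − r̄p)(rm − r̄m) / 5 = 0.9616
Var(rm) = Σ(rm − r̄m)² / 5 = 1.7078
β = Cov / Var = 0.9616 / 1.7078 = 0.5631

0.56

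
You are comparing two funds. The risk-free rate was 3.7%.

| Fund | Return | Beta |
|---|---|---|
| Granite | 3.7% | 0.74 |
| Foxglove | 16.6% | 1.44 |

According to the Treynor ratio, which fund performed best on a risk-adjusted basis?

Foxglove

Granite: Treynor = (3.7% − 3.7%) / 0.74 = 0.000
Foxglove: Treynor = (16.6% − 3.7%) / 1.44 = 8.958
Highest: Foxglove (8.958).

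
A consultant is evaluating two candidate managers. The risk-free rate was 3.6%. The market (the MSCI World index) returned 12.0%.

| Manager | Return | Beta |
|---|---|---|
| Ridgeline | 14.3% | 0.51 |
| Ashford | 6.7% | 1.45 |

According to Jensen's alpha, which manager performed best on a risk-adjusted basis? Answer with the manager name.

Ridgeline: α = 14.3% − [3.6% + 0.51 × (12.0% − 3.6%)] = 6.416
Ashford: α = 6.7% − [3.6% + 1.45 × (12.0% − 3.6%)] = -9.080
Highest: Ridgeline (6.416).

Ridgeline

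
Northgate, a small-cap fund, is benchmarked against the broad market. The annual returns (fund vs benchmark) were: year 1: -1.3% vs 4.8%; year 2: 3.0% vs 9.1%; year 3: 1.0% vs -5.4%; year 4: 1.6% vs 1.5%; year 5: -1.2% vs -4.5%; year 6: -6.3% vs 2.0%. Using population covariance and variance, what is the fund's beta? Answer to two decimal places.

r̄p = -0.5333%,  r̄m = 1.2500%
Cov = Σ(rp − r̄p)(rm − r̄m) / 6 = 2.4767
Var(rm) = Σ(rm − r̄m)² / 6 = 25.3558
β = Cov / Var = 2.4767 / 25.3558 = 0.0977

0.10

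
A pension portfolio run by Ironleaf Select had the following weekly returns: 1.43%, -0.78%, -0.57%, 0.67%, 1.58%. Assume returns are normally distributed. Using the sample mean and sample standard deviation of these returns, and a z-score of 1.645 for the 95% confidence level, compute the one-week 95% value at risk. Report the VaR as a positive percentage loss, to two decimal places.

1.34

Mean return r̄ = 2.330 / 5 = 0.4660%
Σ(r − r̄)² = (1.43 − 0.4660)² + (-0.78 − 0.4660)² + … = 4.8377
sample σ = √(4.8377 / 4) = √1.2094 = 1.0997%
VaR = −(r̄ − z·σ) = −(0.4660 − 1.645 × 1.0997) = −(-1.3430) = 1.3430%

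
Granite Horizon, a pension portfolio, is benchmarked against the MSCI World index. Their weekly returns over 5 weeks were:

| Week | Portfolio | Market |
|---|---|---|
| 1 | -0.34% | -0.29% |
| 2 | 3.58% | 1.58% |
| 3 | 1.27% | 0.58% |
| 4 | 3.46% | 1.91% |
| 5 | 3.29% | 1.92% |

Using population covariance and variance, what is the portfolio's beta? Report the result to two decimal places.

r̄p = 2.2520%,  r̄m = 1.1400%
Cov = Σ(rp − r̄p)(rm − r̄m) / 5 = 1.3161
Var(rm) = Σ(rm − r̄m)² / 5 = 0.7507
β = Cov / Var = 1.3161 / 0.7507 = 1.7532

1.75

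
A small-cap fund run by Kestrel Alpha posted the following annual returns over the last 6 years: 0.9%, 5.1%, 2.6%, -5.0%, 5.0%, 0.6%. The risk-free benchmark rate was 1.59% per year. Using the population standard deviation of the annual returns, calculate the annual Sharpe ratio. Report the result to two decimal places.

-0.02

r̄ = (0.9 + 5.1 + 2.6 − 5 + 5 + 0.6) / 6 = 1.5333%
Σ(r − r̄)² = (0.9 − 1.5333)² + (5.1 − 1.5333)² + … = 69.8333
σ = √[69.8333 / 6] = 3.4116%
Sharpe = (r̄ − rf) / σ = (1.5333 − 1.59) / 3.4116 = -0.0567 / 3.4116 = -0.0166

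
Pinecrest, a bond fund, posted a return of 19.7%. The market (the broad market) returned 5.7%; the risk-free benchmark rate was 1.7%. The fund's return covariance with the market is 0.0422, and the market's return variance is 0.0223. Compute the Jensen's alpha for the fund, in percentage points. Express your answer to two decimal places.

β = Cov / Var = 0.0422 / 0.0223 = 1.8924
E[R] = Rf + β(Rm − Rf) = 1.7% + 1.8924 × (5.7% − 1.7%) = 9.2696%
α = Rp − E[R] = 19.7% − 9.2696% = 10.4304

10.43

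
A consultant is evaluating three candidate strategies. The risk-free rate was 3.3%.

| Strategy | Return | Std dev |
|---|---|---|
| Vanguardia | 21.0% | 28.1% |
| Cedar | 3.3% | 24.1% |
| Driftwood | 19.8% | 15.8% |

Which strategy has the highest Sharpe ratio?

Driftwood

Vanguardia: Sharpe ratio = (21.0% − 3.3%) / 28.1% = 0.630
Cedar: Sharpe ratio = (3.3% − 3.3%) / 24.1% = 0.000
Driftwood: Sharpe ratio = (19.8% − 3.3%) / 15.8% = 1.044
Highest: Driftwood (1.044).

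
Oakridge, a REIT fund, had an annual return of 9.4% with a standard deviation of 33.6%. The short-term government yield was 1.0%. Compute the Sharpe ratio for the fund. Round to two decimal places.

Sharpe = (Rp − Rf) / σp = (9.4% − 1.0%) / 33.6% = 8.40% / 33.6% = 0.2500

0.25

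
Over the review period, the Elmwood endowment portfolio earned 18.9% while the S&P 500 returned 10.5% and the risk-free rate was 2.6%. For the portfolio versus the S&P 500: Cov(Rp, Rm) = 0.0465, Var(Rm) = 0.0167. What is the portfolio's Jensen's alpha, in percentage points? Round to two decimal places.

-5.70

β = Cov / Var = 0.0465 / 0.0167 = 2.7844
E[R] = Rf + β(Rm − Rf) = 2.6% + 2.7844 × (10.5% − 2.6%) = 24.5968%
α = Rp − E[R] = 18.9% − 24.5968% = -5.6968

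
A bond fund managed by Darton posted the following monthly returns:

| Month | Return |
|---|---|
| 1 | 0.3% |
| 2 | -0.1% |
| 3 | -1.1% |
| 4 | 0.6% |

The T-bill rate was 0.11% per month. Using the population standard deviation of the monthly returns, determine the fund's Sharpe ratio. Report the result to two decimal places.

-0.29

r̄ = (0.3 − 0.1 − 1.1 + 0.6) / 4 = -0.0750%
Σ(r − r̄)² = 1.6475; population σ = √(1.6475/4) = 0.6418%
Sharpe = (r̄ − rf) / σ = (-0.0750 − 0.11) / 0.6418 = -0.1850 / 0.6418 = -0.2883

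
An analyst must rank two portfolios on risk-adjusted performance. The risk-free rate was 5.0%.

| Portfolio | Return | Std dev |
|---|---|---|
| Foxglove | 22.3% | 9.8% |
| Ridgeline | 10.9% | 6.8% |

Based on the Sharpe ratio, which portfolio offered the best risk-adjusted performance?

Foxglove

Foxglove: Sharpe ratio = (22.3% − 5.0%) / 9.8% = 1.765
Ridgeline: Sharpe ratio = (10.9% − 5.0%) / 6.8% = 0.868
Highest: Foxglove (1.765).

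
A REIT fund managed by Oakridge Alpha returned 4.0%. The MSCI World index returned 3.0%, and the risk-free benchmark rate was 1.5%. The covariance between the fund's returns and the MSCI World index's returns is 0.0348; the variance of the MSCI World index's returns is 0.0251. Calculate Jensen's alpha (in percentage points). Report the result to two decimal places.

0.42

β = Cov / Var = 0.0348 / 0.0251 = 1.3865
E[R] = Rf + β(Rm − Rf) = 1.5% + 1.3865 × (3.0% − 1.5%) = 3.5798%
α = Rp − E[R] = 4.0% − 3.5798% = 0.4202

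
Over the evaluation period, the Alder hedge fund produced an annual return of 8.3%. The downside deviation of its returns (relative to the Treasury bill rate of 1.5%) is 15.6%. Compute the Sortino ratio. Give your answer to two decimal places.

0.44

Sortino = (Rp − Rf) / σd = (8.3% − 1.5%) / 15.6% = 6.80% / 15.6% = 0.4359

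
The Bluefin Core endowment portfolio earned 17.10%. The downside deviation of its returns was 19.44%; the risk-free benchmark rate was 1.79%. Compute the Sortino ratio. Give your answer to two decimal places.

0.79

Sortino = (Rp − Rf) / σd = (17.10% − 1.79%) / 19.44% = 15.31% / 19.44% = 0.7876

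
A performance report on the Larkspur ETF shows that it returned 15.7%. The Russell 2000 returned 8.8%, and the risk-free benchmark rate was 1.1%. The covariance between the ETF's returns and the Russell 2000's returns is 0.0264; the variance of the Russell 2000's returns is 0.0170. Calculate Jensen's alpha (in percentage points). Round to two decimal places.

2.64

β = Cov / Var = 0.0264 / 0.0170 = 1.5529
E[R] = Rf + β(Rm − Rf) = 1.1% + 1.5529 × (8.8% − 1.1%) = 13.0573%
α = Rp − E[R] = 15.7% − 13.0573% = 2.6427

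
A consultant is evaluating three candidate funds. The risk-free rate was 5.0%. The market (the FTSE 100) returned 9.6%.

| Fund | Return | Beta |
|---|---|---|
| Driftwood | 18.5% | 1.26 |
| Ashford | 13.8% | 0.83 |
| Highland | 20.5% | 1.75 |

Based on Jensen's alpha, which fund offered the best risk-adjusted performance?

Driftwood: α = 18.5% − [5.0% + 1.26 × (9.6% − 5.0%)] = 7.704
Ashford: α = 13.8% − [5.0% + 0.83 × (9.6% − 5.0%)] = 4.982
Highland: α = 20.5% − [5.0% + 1.75 × (9.6% − 5.0%)] = 7.450
Highest: Driftwood (7.704).

Driftwood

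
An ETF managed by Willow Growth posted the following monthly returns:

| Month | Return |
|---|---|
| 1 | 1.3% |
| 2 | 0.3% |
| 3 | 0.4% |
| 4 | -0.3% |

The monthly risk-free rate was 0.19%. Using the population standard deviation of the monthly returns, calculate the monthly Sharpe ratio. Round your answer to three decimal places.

0.411

μ = (1.3 + 0.3 + 0.4 − 0.3) / 4 = 1.70 / 4 = 0.4250%
Σ(r − μ)² = (1.3 − 0.4250)² + (0.3 − 0.4250)² + (0.4 − 0.4250)² + … = 1.3075
σ = √[1.3075 / 4] = 0.5717%
Sharpe = (μ − rf) / σ = (0.4250 − 0.19) / 0.5717 = 0.2350 / 0.5717 = 0.4111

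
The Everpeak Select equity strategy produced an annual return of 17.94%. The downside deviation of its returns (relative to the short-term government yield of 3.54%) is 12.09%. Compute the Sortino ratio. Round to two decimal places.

Sortino = (Rp − Rf) / σd = (17.94% − 3.54%) / 12.09% = 14.40% / 12.09% = 1.1911

1.19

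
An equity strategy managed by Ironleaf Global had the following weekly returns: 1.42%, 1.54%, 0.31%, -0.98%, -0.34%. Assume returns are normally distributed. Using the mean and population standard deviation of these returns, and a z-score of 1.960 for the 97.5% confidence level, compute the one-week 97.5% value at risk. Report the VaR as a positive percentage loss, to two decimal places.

r̄ = (1.42 + 1.54 + 0.31 − 0.98 − 0.34) / 5 = 0.3900%
Σ(r − r̄)² = (1.42 − 0.3900)² + (1.54 − 0.3900)² + … = 4.7996
population σ = √(4.7996 / 5) = √0.9599 = 0.9797%
VaR = −(r̄ − z·σ) = −(0.3900 − 1.960 × 0.9797) = −(-1.5302) = 1.5302%

1.53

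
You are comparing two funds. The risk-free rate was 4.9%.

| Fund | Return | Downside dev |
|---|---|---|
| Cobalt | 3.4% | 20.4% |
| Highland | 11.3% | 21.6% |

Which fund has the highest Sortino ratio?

Cobalt: Sortino ratio = (3.4% − 4.9%) / 20.4% = -0.074
Highland: Sortino ratio = (11.3% − 4.9%) / 21.6% = 0.296
Highest: Highland (0.296).

Highland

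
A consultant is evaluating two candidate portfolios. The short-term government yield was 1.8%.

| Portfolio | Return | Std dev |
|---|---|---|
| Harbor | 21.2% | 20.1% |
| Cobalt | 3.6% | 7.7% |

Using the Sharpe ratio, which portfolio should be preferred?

Harbor: Sharpe ratio = (21.2% − 1.8%) / 20.1% = 0.965
Cobalt: Sharpe ratio = (3.6% − 1.8%) / 7.7% = 0.234
Highest: Harbor (0.965).

Harbor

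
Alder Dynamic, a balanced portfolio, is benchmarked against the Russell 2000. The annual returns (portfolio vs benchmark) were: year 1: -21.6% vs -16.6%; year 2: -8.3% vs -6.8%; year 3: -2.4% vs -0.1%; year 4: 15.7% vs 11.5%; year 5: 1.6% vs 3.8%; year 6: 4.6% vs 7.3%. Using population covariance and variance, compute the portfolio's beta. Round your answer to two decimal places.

1.22

r̄p = -1.7333%,  r̄m = -0.1500%
Cov = Σ(rp − r̄p)(rm − r̄m) / 6 = 105.6483
Var(rm) = Σ(rm − r̄m)² / 6 = 86.9425
β = Cov / Var = 105.6483 / 86.9425 = 1.2152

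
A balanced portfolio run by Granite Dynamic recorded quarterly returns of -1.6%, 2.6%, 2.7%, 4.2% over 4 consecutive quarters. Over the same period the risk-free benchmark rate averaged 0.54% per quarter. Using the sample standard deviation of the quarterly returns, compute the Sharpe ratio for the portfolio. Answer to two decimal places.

Mean return r̄ = 7.90 / 4 = 1.9750%
Sample σ = √[Σ(r − r̄)² / 3] = √[18.6475 / 3] = √6.2158 = 2.4932%
Sharpe = (r̄ − rf) / σ = (1.9750 − 0.54) / 2.4932 = 1.4350 / 2.4932 = 0.5756

0.58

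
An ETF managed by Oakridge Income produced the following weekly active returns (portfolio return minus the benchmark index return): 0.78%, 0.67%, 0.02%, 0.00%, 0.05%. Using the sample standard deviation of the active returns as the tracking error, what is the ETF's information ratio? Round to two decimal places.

Mean return r̄ = 1.520 / 5 = 0.3040%
Σ(r − r̄)² = 0.5981; sample σ = √(0.5981/4) = 0.3867%
IR = r̄ / tracking error = 0.3040 / 0.3867 = 0.7861

0.79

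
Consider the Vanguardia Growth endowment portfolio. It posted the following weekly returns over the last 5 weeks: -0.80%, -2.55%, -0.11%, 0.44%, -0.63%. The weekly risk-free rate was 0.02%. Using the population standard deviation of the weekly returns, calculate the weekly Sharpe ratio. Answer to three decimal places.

-0.744

μ = (-0.8 − 2.55 − 0.11 + 0.44 − 0.63) / 5 = -3.650 / 5 = -0.7300%
Σ(r − μ)² = (-0.8 − (-0.7300))² + (-2.55 − (-0.7300))² + … = 5.0806
σ = √[5.0806 / 5] = 1.0080%
Sharpe = (μ − rf) / σ = (-0.7300 − 0.02) / 1.0080 = -0.7500 / 1.0080 = -0.7440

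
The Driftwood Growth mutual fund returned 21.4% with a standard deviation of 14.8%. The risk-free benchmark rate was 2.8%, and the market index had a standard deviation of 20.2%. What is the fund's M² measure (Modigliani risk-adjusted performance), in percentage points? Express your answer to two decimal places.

28.19

Sharpe = (Rp − Rf) / σp = (21.4% − 2.8%) / 14.8% = 1.2568
M² = Rf + Sharpe × σm = 2.8% + 1.2568 × 20.2% = 28.1874%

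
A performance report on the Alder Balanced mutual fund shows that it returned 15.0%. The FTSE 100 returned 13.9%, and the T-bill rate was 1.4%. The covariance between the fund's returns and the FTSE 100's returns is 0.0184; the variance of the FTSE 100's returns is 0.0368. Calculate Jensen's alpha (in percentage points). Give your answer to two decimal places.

7.35

β = Cov / Var = 0.0184 / 0.0368 = 0.5000
E[R] = Rf + β(Rm − Rf) = 1.4% + 0.5000 × (13.9% − 1.4%) = 7.6500%
α = Rp − E[R] = 15.0% − 7.6500% = 7.3500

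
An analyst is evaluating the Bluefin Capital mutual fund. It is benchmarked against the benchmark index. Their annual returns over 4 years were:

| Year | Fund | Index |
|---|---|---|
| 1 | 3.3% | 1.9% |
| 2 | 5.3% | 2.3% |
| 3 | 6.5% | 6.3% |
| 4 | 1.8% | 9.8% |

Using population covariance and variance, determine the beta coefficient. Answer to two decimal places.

r̄p = 4.2250%,  r̄m = 5.0750%
Cov = Σ(rp − r̄p)(rm − r̄m) / 4 = -2.1794
Var(rm) = Σ(rm − r̄m)² / 4 = 10.4019
β = Cov / Var = -2.1794 / 10.4019 = -0.2095

-0.21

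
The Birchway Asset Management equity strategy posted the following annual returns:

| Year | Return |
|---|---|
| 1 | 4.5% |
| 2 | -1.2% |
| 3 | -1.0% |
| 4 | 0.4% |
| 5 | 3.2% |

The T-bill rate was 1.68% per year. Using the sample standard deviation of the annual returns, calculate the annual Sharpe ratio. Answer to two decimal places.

-0.20

r̄ = (4.5 − 1.2 − 1 + 0.4 + 3.2) / 5 = 1.1800%
Sample std dev = √[26.1280 / 4] = 2.5558%
Sharpe = (r̄ − rf) / σ = (1.1800 − 1.68) / 2.5558 = -0.5000 / 2.5558 = -0.1956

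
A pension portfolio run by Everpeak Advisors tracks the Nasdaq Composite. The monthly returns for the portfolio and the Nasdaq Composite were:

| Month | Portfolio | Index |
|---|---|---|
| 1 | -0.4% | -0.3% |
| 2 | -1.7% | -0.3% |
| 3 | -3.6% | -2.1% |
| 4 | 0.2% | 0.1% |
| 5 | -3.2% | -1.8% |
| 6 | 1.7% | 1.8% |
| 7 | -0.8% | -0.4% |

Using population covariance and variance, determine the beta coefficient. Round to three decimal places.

1.407

r̄p = -1.1143%,  r̄m = -0.4286%
Cov = Σ(rp − r̄p)(rm − r̄m) / 7 = 2.0010
Var(rm) = Σ(rm − r̄m)² / 7 = 1.4220
β = Cov / Var = 2.0010 / 1.4220 = 1.4072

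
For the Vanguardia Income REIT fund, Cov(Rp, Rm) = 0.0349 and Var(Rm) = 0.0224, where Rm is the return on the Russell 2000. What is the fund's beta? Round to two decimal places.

β = Cov(Rp, Rm) / Var(Rm) = 0.0349 / 0.0224 = 1.5580

1.56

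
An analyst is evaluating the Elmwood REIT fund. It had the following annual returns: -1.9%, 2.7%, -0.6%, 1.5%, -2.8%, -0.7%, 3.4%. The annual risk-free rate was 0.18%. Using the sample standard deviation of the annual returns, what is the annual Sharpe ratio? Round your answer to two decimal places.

r̄ = (-1.9 + 2.7 − 0.6 + 1.5 − 2.8 − 0.7 + 3.4) / 7 = 0.2286%
Sample std dev = √[33.0343 / 6] = 2.3464%
Sharpe = (r̄ − rf) / σ = (0.2286 − 0.18) / 2.3464 = 0.0486 / 2.3464 = 0.0207

0.02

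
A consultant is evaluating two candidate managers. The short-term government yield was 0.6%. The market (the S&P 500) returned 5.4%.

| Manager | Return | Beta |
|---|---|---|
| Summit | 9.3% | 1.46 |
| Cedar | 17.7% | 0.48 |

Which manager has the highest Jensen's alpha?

Cedar

Summit: α = 9.3% − [0.6% + 1.46 × (5.4% − 0.6%)] = 1.692
Cedar: α = 17.7% − [0.6% + 0.48 × (5.4% − 0.6%)] = 14.796
Highest: Cedar (14.796).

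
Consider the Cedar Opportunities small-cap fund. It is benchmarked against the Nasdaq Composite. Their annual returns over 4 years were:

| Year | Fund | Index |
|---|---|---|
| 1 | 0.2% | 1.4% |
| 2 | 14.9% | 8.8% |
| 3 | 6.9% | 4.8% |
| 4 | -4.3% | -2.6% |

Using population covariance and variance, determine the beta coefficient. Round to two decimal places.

1.71

r̄p = 4.4250%,  r̄m = 3.1000%
Cov = Σ(rp − r̄p)(rm − r̄m) / 4 = 30.2075
Var(rm) = Σ(rm − r̄m)² / 4 = 17.6900
β = Cov / Var = 30.2075 / 17.6900 = 1.7076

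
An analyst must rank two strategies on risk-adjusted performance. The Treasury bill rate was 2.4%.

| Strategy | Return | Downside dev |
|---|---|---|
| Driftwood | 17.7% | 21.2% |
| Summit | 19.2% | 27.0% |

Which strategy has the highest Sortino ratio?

Driftwood: Sortino ratio = (17.7% − 2.4%) / 21.2% = 0.722
Summit: Sortino ratio = (19.2% − 2.4%) / 27.0% = 0.622
Highest: Driftwood (0.722).

Driftwood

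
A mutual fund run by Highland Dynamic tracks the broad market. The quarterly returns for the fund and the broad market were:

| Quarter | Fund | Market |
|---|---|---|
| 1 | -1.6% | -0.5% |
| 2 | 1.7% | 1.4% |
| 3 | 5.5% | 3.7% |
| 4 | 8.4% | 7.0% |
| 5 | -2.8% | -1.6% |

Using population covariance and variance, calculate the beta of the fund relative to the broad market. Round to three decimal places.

r̄p = 2.2400%,  r̄m = 2.0000%
Cov = Σ(rp − r̄p)(rm − r̄m) / 5 = 12.8820
Var(rm) = Σ(rm − r̄m)² / 5 = 9.4920
β = Cov / Var = 12.8820 / 9.4920 = 1.3571

1.357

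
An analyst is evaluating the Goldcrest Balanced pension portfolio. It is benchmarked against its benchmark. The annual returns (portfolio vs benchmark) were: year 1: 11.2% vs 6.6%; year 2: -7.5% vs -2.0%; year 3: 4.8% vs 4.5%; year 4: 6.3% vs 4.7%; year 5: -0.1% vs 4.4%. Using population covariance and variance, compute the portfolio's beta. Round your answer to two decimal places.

2.00

r̄p = 2.9400%,  r̄m = 3.6400%
Cov = Σ(rp − r̄p)(rm − r̄m) / 5 = 17.2364
Var(rm) = Σ(rm − r̄m)² / 5 = 8.6024
β = Cov / Var = 17.2364 / 8.6024 = 2.0037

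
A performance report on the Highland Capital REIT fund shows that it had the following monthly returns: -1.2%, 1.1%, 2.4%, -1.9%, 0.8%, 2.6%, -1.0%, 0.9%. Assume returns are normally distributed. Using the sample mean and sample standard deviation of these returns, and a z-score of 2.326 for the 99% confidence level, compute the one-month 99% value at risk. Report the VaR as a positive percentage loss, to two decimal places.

μ = (-1.2 + 1.1 + 2.4 − 1.9 + 0.8 + 2.6 − 1 + 0.9) / 8 = 0.4625%
Σ(r − μ)² = (-1.2 − 0.4625)² + (1.1 − 0.4625)² + (2.4 − 0.4625)² + … = 19.5188
σ = √[19.5188 / 7] = 1.6699%
VaR = −(μ − z·σ) = −(0.4625 − 2.326 × 1.6699) = −(-3.4217) = 3.4217%

3.42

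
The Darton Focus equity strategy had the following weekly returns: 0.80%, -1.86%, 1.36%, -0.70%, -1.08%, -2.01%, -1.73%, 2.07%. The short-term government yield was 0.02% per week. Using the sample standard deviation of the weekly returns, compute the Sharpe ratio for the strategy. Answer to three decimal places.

r̄ = (0.8 − 1.86 + 1.36 − 0.7 − 1.08 − 2.01 − 1.73 + 2.07) / 8 = -0.3938%
Σ(r − r̄)² = 17.6832; sample σ = √(17.6832/7) = 1.5894%
Sharpe = (r̄ − rf) / σ = (-0.3938 − 0.02) / 1.5894 = -0.4138 / 1.5894 = -0.2603

-0.260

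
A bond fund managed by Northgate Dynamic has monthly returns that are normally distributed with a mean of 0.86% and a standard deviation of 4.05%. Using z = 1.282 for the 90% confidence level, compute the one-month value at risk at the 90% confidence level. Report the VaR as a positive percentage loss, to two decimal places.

VaR (as % loss) = −(μ − z·σ) = −(0.86% − 1.282 × 4.05%) = −(-4.3321%) = 4.3321%

4.33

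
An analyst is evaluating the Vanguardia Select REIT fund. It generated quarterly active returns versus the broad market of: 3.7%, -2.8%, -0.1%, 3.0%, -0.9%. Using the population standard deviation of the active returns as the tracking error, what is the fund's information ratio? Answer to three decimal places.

μ = (3.7 − 2.8 − 0.1 + 3 − 0.9) / 5 = 0.5800%
Σ(r − μ)² = (3.7 − 0.5800)² + (-2.8 − 0.5800)² + (-0.1 − 0.5800)² + … = 29.6680
σ = √[29.6680 / 5] = 2.4359%
IR = μ / tracking error = 0.5800 / 2.4359 = 0.2381

0.238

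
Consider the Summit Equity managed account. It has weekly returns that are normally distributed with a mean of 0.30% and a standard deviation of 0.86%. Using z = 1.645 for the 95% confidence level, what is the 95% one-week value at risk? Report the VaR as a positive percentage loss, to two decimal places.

1.11

VaR (as % loss) = −(μ − z·σ) = −(0.30% − 1.645 × 0.86%) = −(-1.1147%) = 1.1147%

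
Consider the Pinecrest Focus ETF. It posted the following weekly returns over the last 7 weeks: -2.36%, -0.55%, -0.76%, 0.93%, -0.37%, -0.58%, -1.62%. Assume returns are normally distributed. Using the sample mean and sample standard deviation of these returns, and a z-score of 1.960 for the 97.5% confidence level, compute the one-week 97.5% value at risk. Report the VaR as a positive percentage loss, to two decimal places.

2.78

r̄ = (-2.36 − 0.55 − 0.76 + 0.93 − 0.37 − 0.58 − 1.62) / 7 = -5.310 / 7 = -0.7586%
Σ(r − r̄)² = (-2.36 − (-0.7586))² + (-0.55 − (-0.7586))² + (-0.76 − (-0.7586))² + … = 6.3843
σ = √[6.3843 / 6] = 1.0315%
VaR = −(r̄ − z·σ) = −(-0.7586 − 1.960 × 1.0315) = −(-2.7803) = 2.7803%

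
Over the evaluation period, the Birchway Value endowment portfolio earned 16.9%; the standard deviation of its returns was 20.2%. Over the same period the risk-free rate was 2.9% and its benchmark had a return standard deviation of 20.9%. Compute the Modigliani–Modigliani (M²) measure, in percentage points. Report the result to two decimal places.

Sharpe = (Rp − Rf) / σp = (16.9% − 2.9%) / 20.2% = 0.6931
M² = Rf + Sharpe × σm = 2.9% + 0.6931 × 20.9% = 17.3858%

17.39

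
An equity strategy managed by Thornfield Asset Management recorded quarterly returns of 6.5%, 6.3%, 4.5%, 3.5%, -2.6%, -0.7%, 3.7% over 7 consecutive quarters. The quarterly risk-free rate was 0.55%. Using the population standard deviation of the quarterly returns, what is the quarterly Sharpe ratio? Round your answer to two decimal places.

0.78

r̄ = (6.5 + 6.3 + 4.5 + 3.5 − 2.6 − 0.7 + 3.7) / 7 = 21.20 / 7 = 3.0286%
Σ(r − r̄)² = (6.5 − 3.0286)² + (6.3 − 3.0286)² + (4.5 − 3.0286)² + … = 71.1743
σ = √[71.1743 / 7] = 3.1887%
Sharpe = (r̄ − rf) / σ = (3.0286 − 0.55) / 3.1887 = 2.4786 / 3.1887 = 0.7773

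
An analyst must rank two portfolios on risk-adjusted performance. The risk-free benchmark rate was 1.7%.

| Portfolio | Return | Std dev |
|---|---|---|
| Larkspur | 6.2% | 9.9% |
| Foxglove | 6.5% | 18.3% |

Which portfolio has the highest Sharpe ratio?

Larkspur: Sharpe ratio = (6.2% − 1.7%) / 9.9% = 0.455
Foxglove: Sharpe ratio = (6.5% − 1.7%) / 18.3% = 0.262
Highest: Larkspur (0.455).

Larkspur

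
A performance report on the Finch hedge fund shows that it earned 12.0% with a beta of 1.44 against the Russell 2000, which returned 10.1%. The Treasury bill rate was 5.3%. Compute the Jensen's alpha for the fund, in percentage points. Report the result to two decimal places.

-0.21

CAPM expected return = Rf + β(Rm − Rf) = 5.3% + 1.44 × (10.1% − 5.3%) = 5.3 + 1.44 × 4.80 = 12.2120%
Jensen's α = Rp − E[R] = 12.0% − 12.2120% = -0.2120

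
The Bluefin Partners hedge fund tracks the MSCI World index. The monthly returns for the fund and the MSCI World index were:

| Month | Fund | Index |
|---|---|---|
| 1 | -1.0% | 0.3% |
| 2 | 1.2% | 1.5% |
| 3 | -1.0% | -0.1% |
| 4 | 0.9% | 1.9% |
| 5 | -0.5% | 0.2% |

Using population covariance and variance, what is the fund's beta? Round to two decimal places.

1.13

r̄p = -0.0800%,  r̄m = 0.7600%
Cov = Σ(rp − r̄p)(rm − r̄m) / 5 = 0.7028
Var(rm) = Σ(rm − r̄m)² / 5 = 0.6224
β = Cov / Var = 0.7028 / 0.6224 = 1.1292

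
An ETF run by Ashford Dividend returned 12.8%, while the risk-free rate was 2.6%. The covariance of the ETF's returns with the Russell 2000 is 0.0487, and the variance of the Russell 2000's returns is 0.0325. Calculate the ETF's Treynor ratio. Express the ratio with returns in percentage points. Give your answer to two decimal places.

6.81

β = Cov / Var = 0.0487 / 0.0325 = 1.4985
Treynor = (Rp − Rf) / β = (12.8% − 2.6%) / 1.4985 = 10.20 / 1.4985 = 6.8068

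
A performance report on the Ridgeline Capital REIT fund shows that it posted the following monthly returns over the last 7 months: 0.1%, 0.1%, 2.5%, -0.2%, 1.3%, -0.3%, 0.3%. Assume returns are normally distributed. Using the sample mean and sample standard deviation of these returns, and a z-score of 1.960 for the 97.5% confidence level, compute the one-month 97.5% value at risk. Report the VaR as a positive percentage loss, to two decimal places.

r̄ = (0.1 + 0.1 + 2.5 − 0.2 + 1.3 − 0.3 + 0.3) / 7 = 0.5429%
Σ(r − r̄)² = 6.1171; sample σ = √(6.1171/6) = 1.0097%
VaR = −(r̄ − z·σ) = −(0.5429 − 1.960 × 1.0097) = −(-1.4361) = 1.4361%

1.44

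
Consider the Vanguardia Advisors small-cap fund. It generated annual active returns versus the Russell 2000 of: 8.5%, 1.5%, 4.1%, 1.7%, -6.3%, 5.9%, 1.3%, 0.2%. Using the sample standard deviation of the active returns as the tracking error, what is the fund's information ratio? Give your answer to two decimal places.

r̄ = (8.5 + 1.5 + 4.1 + 1.7 − 6.3 + 5.9 + 1.3 + 0.2) / 8 = 2.1125%
Sample std dev = √[134.7288 / 7] = 4.3871%
IR = r̄ / tracking error = 2.1125 / 4.3871 = 0.4815

0.48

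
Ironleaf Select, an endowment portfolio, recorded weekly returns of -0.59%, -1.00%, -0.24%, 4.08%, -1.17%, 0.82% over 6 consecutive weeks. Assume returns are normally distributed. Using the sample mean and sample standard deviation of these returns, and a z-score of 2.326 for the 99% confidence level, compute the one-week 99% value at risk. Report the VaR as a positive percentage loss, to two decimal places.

r̄ = (-0.59 − 1 − 0.24 + 4.08 − 1.17 + 0.82) / 6 = 0.3167%
Σ(r − r̄)² = (-0.59 − 0.3167)² + (-1 − 0.3167)² + (-0.24 − 0.3167)² + … = 19.4917
sample σ = √(19.4917 / 5) = √3.8983 = 1.9744%
VaR = −(r̄ − z·σ) = −(0.3167 − 2.326 × 1.9744) = −(-4.2758) = 4.2758%

4.28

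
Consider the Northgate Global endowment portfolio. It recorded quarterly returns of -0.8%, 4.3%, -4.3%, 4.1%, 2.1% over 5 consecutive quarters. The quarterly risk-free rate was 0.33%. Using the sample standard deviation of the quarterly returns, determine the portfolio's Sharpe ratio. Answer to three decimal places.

0.206

μ = (-0.8 + 4.3 − 4.3 + 4.1 + 2.1) / 5 = 5.40 / 5 = 1.0800%
Sample σ = √[Σ(r − μ)² / 4] = √[53.0080 / 4] = √13.2520 = 3.6403%
Sharpe = (μ − rf) / σ = (1.0800 − 0.33) / 3.6403 = 0.7500 / 3.6403 = 0.2060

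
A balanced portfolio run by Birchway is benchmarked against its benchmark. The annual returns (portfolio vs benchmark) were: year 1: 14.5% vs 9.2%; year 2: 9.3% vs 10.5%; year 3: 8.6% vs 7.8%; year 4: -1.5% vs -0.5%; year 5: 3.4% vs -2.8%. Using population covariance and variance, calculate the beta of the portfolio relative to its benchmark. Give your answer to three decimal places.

0.841

r̄p = 6.8600%,  r̄m = 4.8400%
Cov = Σ(rp − r̄p)(rm − r̄m) / 5 = 24.6696
Var(rm) = Σ(rm − r̄m)² / 5 = 29.3384
β = Cov / Var = 24.6696 / 29.3384 = 0.8409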